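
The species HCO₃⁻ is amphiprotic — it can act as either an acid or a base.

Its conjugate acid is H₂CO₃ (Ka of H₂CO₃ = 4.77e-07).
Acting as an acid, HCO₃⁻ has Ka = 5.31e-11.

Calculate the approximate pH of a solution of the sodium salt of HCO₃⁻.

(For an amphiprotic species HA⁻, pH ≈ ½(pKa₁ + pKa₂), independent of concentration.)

pKa₁ = -log(4.77e-07) = 6.32; pKa₂ = -log(5.31e-11) = 10.27. For an amphiprotic species, pH ≈ ½(pKa₁ + pKa₂) = ½(6.32 + 10.27) = 8.30.

pH = 8.30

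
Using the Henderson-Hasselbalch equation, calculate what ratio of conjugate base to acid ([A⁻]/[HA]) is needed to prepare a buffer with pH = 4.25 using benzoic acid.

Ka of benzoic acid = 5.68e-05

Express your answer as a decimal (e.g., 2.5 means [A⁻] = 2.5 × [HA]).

pKa = -log(5.68e-05) = 4.2457. pH = pKa + log([A⁻]/[HA]), so log([A⁻]/[HA]) = pH − pKa = 4.25 − 4.2457 = 0.0043. [A⁻]/[HA] = 10^(0.0043) = 1.01

[A⁻]/[HA] = 1.01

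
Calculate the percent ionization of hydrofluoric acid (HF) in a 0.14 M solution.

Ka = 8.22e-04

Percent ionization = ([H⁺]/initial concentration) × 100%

Using Ka equilibrium: x² + Ka×x - Ka×C = 0. Solving: [H⁺] = 1.0324e-02. Percent = (1.0324e-02/0.14) × 100

Percent ionization = 7.37%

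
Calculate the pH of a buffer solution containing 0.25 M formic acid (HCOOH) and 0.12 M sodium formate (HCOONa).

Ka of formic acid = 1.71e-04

pKa = -log(1.71e-04) = 3.77. pH = pKa + log([A⁻]/[HA]) = 3.77 + log(0.12/0.25)

pH = 3.45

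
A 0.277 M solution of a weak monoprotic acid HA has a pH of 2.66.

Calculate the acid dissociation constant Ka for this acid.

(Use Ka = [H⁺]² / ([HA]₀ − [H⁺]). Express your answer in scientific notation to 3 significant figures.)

[H⁺] = 10^(−pH) = 10^(−2.66) = 2.188e-03 M. For HA ⇌ H⁺ + A⁻, Ka = [H⁺][A⁻]/[HA] = [H⁺]² / ([HA]₀ − [H⁺]) = (2.188e-03)² / (0.277 − 2.188e-03) = 1.74e-05.

K_a = 1.74e-05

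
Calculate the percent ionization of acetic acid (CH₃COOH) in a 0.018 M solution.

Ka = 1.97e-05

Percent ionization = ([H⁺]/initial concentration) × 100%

Using Ka equilibrium: x² + Ka×x - Ka×C = 0. Solving: [H⁺] = 5.8571e-04. Percent = (5.8571e-04/0.018) × 100

Percent ionization = 3.25%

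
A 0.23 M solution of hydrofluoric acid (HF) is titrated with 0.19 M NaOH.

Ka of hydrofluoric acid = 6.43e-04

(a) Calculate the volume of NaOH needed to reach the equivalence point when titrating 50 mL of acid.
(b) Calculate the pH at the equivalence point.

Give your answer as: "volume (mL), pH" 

moles acid = 0.23 × 50/1000 = 0.0115 mol; V_base = moles/0.19 × 1000 = 60.5 mL. At equivalence only the conjugate base is present: [A⁻] = 0.0115/0.111 = 1.0405e-01 M. Kb = Kw/Ka = 1.56e-11; [OH⁻] = √(Kb × [A⁻]) = 1.2721e-06; pOH = 5.90; pH = 14 - pOH = 8.10.

V = 60.5 mL, pH = 8.10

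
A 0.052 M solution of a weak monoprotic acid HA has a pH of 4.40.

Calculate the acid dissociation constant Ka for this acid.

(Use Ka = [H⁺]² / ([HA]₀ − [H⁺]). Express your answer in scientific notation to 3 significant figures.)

[H⁺] = 10^(−pH) = 10^(−4.40) = 3.981e-05 M. For HA ⇌ H⁺ + A⁻, Ka = [H⁺][A⁻]/[HA] = [H⁺]² / ([HA]₀ − [H⁺]) = (3.981e-05)² / (0.052 − 3.981e-05) = 3.05e-08.

K_a = 3.05e-08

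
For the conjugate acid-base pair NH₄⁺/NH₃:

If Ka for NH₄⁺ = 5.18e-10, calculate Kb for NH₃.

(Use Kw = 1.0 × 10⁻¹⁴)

For a conjugate pair Ka × Kb = Kw, so Kb = Kw/Ka = 1.0 × 10⁻¹⁴ / 5.18e-10 = 1.93e-05.

K_b = 1.93e-05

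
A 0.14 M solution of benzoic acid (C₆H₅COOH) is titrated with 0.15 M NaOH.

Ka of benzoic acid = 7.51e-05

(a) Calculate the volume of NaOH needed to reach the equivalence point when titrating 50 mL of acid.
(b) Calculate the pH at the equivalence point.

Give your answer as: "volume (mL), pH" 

moles acid = 0.14 × 50/1000 = 0.007 mol; V_base = moles/0.15 × 1000 = 46.7 mL. At equivalence only the conjugate base is present: [A⁻] = 0.007/0.097 = 7.2414e-02 M. Kb = Kw/Ka = 1.33e-10; [OH⁻] = √(Kb × [A⁻]) = 3.1052e-06; pOH = 5.51; pH = 14 - pOH = 8.49.

V = 46.7 mL, pH = 8.49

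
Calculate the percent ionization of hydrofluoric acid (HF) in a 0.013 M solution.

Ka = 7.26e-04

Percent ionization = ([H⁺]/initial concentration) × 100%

Using Ka equilibrium: x² + Ka×x - Ka×C = 0. Solving: [H⁺] = 2.7305e-03. Percent = (2.7305e-03/0.013) × 100

Percent ionization = 21%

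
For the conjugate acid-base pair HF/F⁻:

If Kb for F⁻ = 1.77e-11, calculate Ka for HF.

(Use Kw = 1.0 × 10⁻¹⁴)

For a conjugate pair Ka × Kb = Kw, so Ka = Kw/Kb = 1.0 × 10⁻¹⁴ / 1.77e-11 = 5.65e-04.

K_a = 5.65e-04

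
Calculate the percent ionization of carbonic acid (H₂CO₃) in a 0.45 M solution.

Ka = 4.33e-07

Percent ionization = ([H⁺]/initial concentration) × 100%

Using Ka equilibrium: x² + Ka×x - Ka×C = 0. Solving: [H⁺] = 4.4120e-04. Percent = (4.4120e-04/0.45) × 100

Percent ionization = 0.098%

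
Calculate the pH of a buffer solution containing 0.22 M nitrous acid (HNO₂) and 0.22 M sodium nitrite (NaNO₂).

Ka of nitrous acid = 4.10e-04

pKa = -log(4.10e-04) = 3.39. pH = pKa + log([A⁻]/[HA]) = 3.39 + log(0.22/0.22)

pH = 3.39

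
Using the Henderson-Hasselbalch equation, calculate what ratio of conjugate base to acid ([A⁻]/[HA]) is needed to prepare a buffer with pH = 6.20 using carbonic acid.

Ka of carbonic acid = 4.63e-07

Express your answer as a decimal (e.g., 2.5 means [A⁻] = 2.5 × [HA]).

pKa = -log(4.63e-07) = 6.3344. pH = pKa + log([A⁻]/[HA]), so log([A⁻]/[HA]) = pH − pKa = 6.20 − 6.3344 = -0.1344. [A⁻]/[HA] = 10^(-0.1344) = 0.734

[A⁻]/[HA] = 0.734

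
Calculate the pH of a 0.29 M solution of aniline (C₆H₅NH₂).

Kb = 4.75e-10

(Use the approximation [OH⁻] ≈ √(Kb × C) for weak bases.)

[OH⁻] = √(Kb × C) = √(4.75e-10 × 0.29) = 1.1737e-05. pOH = 4.93, pH = 14 - pOH

pH = 9.07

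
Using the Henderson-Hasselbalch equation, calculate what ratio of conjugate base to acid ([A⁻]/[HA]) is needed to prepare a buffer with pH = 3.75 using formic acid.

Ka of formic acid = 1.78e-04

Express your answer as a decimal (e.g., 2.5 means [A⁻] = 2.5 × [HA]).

pKa = -log(1.78e-04) = 3.7496. pH = pKa + log([A⁻]/[HA]), so log([A⁻]/[HA]) = pH − pKa = 3.75 − 3.7496 = 0.0004. [A⁻]/[HA] = 10^(0.0004) = 1.00

[A⁻]/[HA] = 1.00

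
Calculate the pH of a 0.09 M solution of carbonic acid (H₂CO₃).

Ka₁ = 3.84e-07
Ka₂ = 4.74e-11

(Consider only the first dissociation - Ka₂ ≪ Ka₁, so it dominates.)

First dissociation dominates. From Ka₁ = [H⁺][HA⁻]/[H₂A], x² + Ka₁·x − Ka₁·C = 0 with C = 0.09 M and Ka₁ = 3.84e-07. Solving: [H⁺] = (−Ka₁ + √(Ka₁² + 4·Ka₁·C)) / 2 = 1.8571e-04 M. pH = -log(1.8571e-04) = 3.73.

pH = 3.73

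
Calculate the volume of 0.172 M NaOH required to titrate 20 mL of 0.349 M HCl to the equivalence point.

At equivalence: moles acid = moles base. moles HCl = 0.349 × 20/1000 = 0.00698 mol. V_base = moles / 0.172 × 1000 = 40.6 mL.

V_{base} = 40.6 mL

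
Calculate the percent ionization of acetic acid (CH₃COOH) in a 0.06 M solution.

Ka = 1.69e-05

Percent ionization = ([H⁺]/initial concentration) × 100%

Using Ka equilibrium: x² + Ka×x - Ka×C = 0. Solving: [H⁺] = 9.9856e-04. Percent = (9.9856e-04/0.06) × 100

Percent ionization = 1.66%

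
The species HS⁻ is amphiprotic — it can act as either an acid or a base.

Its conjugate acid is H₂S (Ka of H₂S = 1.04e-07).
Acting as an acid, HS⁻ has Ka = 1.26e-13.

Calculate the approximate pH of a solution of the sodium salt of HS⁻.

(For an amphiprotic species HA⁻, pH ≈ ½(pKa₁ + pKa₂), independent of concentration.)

pKa₁ = -log(1.04e-07) = 6.98; pKa₂ = -log(1.26e-13) = 12.90. For an amphiprotic species, pH ≈ ½(pKa₁ + pKa₂) = ½(6.98 + 12.90) = 9.94.

pH = 9.94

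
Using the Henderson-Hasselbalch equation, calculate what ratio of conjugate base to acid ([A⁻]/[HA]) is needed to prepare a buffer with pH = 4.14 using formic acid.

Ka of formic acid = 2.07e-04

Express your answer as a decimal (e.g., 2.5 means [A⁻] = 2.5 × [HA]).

pKa = -log(2.07e-04) = 3.6840. pH = pKa + log([A⁻]/[HA]), so log([A⁻]/[HA]) = pH − pKa = 4.14 − 3.6840 = 0.4560. [A⁻]/[HA] = 10^(0.4560) = 2.86

[A⁻]/[HA] = 2.86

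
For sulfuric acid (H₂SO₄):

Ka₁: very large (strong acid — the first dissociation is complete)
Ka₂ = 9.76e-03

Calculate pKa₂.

pKa₂ = -log(Ka₂) = -log(9.76e-03) = 2.01.

pK_{a2} = 2.01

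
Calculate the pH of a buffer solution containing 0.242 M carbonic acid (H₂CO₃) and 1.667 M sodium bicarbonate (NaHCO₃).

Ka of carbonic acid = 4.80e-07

pKa = -log(4.80e-07) = 6.32. pH = pKa + log([A⁻]/[HA]) = 6.32 + log(1.667/0.242)

pH = 7.16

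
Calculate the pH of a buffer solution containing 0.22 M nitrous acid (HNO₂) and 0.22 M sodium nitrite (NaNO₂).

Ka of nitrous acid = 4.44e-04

pKa = -log(4.44e-04) = 3.35. pH = pKa + log([A⁻]/[HA]) = 3.35 + log(0.22/0.22)

pH = 3.35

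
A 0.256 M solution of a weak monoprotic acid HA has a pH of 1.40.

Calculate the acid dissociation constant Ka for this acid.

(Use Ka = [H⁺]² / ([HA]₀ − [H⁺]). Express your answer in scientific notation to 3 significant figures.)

[H⁺] = 10^(−pH) = 10^(−1.40) = 3.981e-02 M. For HA ⇌ H⁺ + A⁻, Ka = [H⁺][A⁻]/[HA] = [H⁺]² / ([HA]₀ − [H⁺]) = (3.981e-02)² / (0.256 − 3.981e-02) = 7.33e-03.

K_a = 7.33e-03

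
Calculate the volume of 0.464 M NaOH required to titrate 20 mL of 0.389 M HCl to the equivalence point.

At equivalence: moles acid = moles base. moles HCl = 0.389 × 20/1000 = 0.00778 mol. V_base = moles / 0.464 × 1000 = 16.8 mL.

V_{base} = 16.8 mL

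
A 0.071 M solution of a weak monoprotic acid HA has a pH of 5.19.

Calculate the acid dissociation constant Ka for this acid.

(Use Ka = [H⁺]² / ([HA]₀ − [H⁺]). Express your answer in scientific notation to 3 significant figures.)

[H⁺] = 10^(−pH) = 10^(−5.19) = 6.457e-06 M. For HA ⇌ H⁺ + A⁻, Ka = [H⁺][A⁻]/[HA] = [H⁺]² / ([HA]₀ − [H⁺]) = (6.457e-06)² / (0.071 − 6.457e-06) = 5.87e-10.

K_a = 5.87e-10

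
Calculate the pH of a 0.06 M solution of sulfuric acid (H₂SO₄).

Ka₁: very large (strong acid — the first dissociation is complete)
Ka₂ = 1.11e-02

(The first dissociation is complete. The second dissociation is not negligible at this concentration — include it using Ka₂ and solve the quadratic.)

First dissociation is complete: [H⁺]₀ = [HSO₄⁻]₀ = C = 0.06 M. Second dissociation HSO₄⁻ ⇌ H⁺ + SO₄²⁻: let x = [SO₄²⁻]. Ka₂ = (C + x)·x / (C − x) = 1.11e-02 → x² + (C + Ka₂)·x − Ka₂·C = 0 → x² + 0.07110·x − 6.660e-04 = 0. x = (−0.07110 + √(0.07110² + 4 × 6.660e-04)) / 2 = 8.3795e-03 M. [H⁺] = C + x = 0.06 + 8.3795e-03 = 6.8380e-02 M. pH = -log(6.8380e-02) = 1.17.

pH = 1.17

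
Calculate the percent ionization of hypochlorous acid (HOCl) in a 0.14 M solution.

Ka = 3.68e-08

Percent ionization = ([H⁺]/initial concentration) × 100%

Using Ka equilibrium: x² + Ka×x - Ka×C = 0. Solving: [H⁺] = 7.1759e-05. Percent = (7.1759e-05/0.14) × 100

Percent ionization = 0.0513%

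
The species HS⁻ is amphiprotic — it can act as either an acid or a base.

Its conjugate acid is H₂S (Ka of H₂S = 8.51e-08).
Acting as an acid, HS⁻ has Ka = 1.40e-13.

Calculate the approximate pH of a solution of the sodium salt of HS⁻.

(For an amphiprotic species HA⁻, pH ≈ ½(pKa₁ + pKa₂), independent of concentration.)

pKa₁ = -log(8.51e-08) = 7.07; pKa₂ = -log(1.40e-13) = 12.85. For an amphiprotic species, pH ≈ ½(pKa₁ + pKa₂) = ½(7.07 + 12.85) = 9.96.

pH = 9.96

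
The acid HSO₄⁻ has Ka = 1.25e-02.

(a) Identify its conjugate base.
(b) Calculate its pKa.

(a) The conjugate base is formed by removing one H⁺ from HSO₄⁻, giving SO₄²⁻. (b) pKa = -log(Ka) = -log(1.25e-02) = 1.90.

Conjugate base: SO₄²⁻; pK_a = 1.90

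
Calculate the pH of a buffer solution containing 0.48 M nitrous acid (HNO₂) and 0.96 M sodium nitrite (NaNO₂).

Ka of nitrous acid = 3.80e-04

pKa = -log(3.80e-04) = 3.42. pH = pKa + log([A⁻]/[HA]) = 3.42 + log(0.96/0.48)

pH = 3.72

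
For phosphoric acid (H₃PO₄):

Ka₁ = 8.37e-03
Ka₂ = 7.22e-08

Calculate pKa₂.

pKa₂ = -log(Ka₂) = -log(7.22e-08) = 7.14.

pK_{a2} = 7.14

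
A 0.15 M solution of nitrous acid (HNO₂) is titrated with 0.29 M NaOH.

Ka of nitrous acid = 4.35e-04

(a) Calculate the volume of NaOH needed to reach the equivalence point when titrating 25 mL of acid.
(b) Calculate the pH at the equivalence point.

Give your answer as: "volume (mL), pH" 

moles acid = 0.15 × 25/1000 = 0.00375 mol; V_base = moles/0.29 × 1000 = 12.9 mL. At equivalence only the conjugate base is present: [A⁻] = 0.00375/0.038 = 9.8864e-02 M. Kb = Kw/Ka = 2.30e-11; [OH⁻] = √(Kb × [A⁻]) = 1.5076e-06; pOH = 5.82; pH = 14 - pOH = 8.18.

V = 12.9 mL, pH = 8.18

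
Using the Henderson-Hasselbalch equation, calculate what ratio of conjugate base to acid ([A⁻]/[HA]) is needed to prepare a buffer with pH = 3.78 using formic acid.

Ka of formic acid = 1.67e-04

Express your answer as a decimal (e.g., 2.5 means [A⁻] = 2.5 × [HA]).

pKa = -log(1.67e-04) = 3.7773. pH = pKa + log([A⁻]/[HA]), so log([A⁻]/[HA]) = pH − pKa = 3.78 − 3.7773 = 0.0027. [A⁻]/[HA] = 10^(0.0027) = 1.01

[A⁻]/[HA] = 1.01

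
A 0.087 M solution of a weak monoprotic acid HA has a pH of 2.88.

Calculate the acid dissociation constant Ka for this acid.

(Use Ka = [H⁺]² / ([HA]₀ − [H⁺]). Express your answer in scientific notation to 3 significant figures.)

[H⁺] = 10^(−pH) = 10^(−2.88) = 1.318e-03 M. For HA ⇌ H⁺ + A⁻, Ka = [H⁺][A⁻]/[HA] = [H⁺]² / ([HA]₀ − [H⁺]) = (1.318e-03)² / (0.087 − 1.318e-03) = 2.03e-05.

K_a = 2.03e-05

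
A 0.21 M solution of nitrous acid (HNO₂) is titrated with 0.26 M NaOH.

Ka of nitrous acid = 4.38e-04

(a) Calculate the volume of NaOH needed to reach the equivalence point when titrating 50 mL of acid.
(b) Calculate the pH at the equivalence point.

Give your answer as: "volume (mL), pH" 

moles acid = 0.21 × 50/1000 = 0.0105 mol; V_base = moles/0.26 × 1000 = 40.4 mL. At equivalence only the conjugate base is present: [A⁻] = 0.0105/0.090 = 1.1617e-01 M. Kb = Kw/Ka = 2.28e-11; [OH⁻] = √(Kb × [A⁻]) = 1.6286e-06; pOH = 5.79; pH = 14 - pOH = 8.21.

V = 40.4 mL, pH = 8.21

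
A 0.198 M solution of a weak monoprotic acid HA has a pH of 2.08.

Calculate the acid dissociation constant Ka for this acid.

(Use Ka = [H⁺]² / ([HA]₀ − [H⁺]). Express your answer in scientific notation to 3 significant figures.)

[H⁺] = 10^(−pH) = 10^(−2.08) = 8.318e-03 M. For HA ⇌ H⁺ + A⁻, Ka = [H⁺][A⁻]/[HA] = [H⁺]² / ([HA]₀ − [H⁺]) = (8.318e-03)² / (0.198 − 8.318e-03) = 3.65e-04.

K_a = 3.65e-04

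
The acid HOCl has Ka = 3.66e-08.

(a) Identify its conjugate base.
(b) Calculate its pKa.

(a) The conjugate base is formed by removing one H⁺ from HOCl, giving OCl⁻. (b) pKa = -log(Ka) = -log(3.66e-08) = 7.44.

Conjugate base: OCl⁻; pK_a = 7.44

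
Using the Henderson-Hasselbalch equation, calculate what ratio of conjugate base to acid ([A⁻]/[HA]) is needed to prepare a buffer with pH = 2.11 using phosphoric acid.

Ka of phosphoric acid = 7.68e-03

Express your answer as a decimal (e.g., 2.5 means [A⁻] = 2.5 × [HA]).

pKa = -log(7.68e-03) = 2.1146. pH = pKa + log([A⁻]/[HA]), so log([A⁻]/[HA]) = pH − pKa = 2.11 − 2.1146 = -0.0046. [A⁻]/[HA] = 10^(-0.0046) = 0.989

[A⁻]/[HA] = 0.989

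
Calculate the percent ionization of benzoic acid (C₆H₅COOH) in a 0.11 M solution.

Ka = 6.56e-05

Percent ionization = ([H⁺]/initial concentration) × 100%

Using Ka equilibrium: x² + Ka×x - Ka×C = 0. Solving: [H⁺] = 2.6537e-03. Percent = (2.6537e-03/0.11) × 100

Percent ionization = 2.41%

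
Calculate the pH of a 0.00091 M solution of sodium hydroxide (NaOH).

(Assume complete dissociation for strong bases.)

[OH⁻] = 0.00091 M for strong base. pOH = -log[OH⁻] = 3.04, pH = 14 - pOH

pH = 10.96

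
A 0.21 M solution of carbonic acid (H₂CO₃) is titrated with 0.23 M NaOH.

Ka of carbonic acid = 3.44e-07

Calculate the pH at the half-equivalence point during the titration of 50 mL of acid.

At half-equivalence [HA] = [A⁻], so Henderson-Hasselbalch gives pH = pKa = -log(3.44e-07) = 6.46.

pH = pKa = 6.46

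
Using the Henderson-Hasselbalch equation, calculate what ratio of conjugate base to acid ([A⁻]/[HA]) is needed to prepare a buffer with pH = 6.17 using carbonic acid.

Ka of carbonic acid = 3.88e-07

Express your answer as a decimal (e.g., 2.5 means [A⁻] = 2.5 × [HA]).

pKa = -log(3.88e-07) = 6.4112. pH = pKa + log([A⁻]/[HA]), so log([A⁻]/[HA]) = pH − pKa = 6.17 − 6.4112 = -0.2412. [A⁻]/[HA] = 10^(-0.2412) = 0.574

[A⁻]/[HA] = 0.574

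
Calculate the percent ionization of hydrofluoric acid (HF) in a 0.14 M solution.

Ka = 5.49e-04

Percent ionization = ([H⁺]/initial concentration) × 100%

Using Ka equilibrium: x² + Ka×x - Ka×C = 0. Solving: [H⁺] = 8.4968e-03. Percent = (8.4968e-03/0.14) × 100

Percent ionization = 6.07%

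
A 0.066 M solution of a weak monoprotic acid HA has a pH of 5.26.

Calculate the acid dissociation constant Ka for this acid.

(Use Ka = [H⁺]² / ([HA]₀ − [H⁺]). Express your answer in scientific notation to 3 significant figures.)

[H⁺] = 10^(−pH) = 10^(−5.26) = 5.495e-06 M. For HA ⇌ H⁺ + A⁻, Ka = [H⁺][A⁻]/[HA] = [H⁺]² / ([HA]₀ − [H⁺]) = (5.495e-06)² / (0.066 − 5.495e-06) = 4.58e-10.

K_a = 4.58e-10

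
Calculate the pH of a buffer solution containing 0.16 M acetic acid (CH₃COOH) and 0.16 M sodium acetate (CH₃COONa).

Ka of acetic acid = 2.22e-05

pKa = -log(2.22e-05) = 4.65. pH = pKa + log([A⁻]/[HA]) = 4.65 + log(0.16/0.16)

pH = 4.65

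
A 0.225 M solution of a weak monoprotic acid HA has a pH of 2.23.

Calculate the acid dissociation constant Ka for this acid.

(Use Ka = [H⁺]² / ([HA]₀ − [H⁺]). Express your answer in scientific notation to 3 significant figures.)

[H⁺] = 10^(−pH) = 10^(−2.23) = 5.888e-03 M. For HA ⇌ H⁺ + A⁻, Ka = [H⁺][A⁻]/[HA] = [H⁺]² / ([HA]₀ − [H⁺]) = (5.888e-03)² / (0.225 − 5.888e-03) = 1.58e-04.

K_a = 1.58e-04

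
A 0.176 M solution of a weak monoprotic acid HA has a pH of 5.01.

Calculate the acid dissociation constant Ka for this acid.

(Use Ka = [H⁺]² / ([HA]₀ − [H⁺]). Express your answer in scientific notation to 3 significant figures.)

[H⁺] = 10^(−pH) = 10^(−5.01) = 9.772e-06 M. For HA ⇌ H⁺ + A⁻, Ka = [H⁺][A⁻]/[HA] = [H⁺]² / ([HA]₀ − [H⁺]) = (9.772e-06)² / (0.176 − 9.772e-06) = 5.43e-10.

K_a = 5.43e-10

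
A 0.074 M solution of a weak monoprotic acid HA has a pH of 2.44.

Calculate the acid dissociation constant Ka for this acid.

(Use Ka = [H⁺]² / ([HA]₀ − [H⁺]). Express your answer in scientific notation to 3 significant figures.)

[H⁺] = 10^(−pH) = 10^(−2.44) = 3.631e-03 M. For HA ⇌ H⁺ + A⁻, Ka = [H⁺][A⁻]/[HA] = [H⁺]² / ([HA]₀ − [H⁺]) = (3.631e-03)² / (0.074 − 3.631e-03) = 1.87e-04.

K_a = 1.87e-04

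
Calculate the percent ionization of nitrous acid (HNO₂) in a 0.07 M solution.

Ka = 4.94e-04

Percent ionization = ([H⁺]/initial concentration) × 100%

Using Ka equilibrium: x² + Ka×x - Ka×C = 0. Solving: [H⁺] = 5.6387e-03. Percent = (5.6387e-03/0.07) × 100

Percent ionization = 8.06%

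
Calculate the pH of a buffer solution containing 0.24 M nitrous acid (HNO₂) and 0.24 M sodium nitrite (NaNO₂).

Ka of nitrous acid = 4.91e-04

pKa = -log(4.91e-04) = 3.31. pH = pKa + log([A⁻]/[HA]) = 3.31 + log(0.24/0.24)

pH = 3.31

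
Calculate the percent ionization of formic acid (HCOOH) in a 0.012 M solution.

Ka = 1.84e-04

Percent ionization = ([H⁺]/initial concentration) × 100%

Using Ka equilibrium: x² + Ka×x - Ka×C = 0. Solving: [H⁺] = 1.3968e-03. Percent = (1.3968e-03/0.012) × 100

Percent ionization = 11.6%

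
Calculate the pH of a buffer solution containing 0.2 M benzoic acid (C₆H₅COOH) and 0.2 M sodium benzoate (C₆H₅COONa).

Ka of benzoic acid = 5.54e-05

pKa = -log(5.54e-05) = 4.26. pH = pKa + log([A⁻]/[HA]) = 4.26 + log(0.2/0.2)

pH = 4.26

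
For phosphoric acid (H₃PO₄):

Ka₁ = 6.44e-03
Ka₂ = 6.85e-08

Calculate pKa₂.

pKa₂ = -log(Ka₂) = -log(6.85e-08) = 7.16.

pK_{a2} = 7.16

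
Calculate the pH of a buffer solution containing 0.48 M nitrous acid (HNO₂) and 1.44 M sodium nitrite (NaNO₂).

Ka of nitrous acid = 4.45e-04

pKa = -log(4.45e-04) = 3.35. pH = pKa + log([A⁻]/[HA]) = 3.35 + log(1.44/0.48)

pH = 3.83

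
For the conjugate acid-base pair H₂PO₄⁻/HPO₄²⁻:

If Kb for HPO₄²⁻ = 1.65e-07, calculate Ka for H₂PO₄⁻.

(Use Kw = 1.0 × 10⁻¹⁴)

For a conjugate pair Ka × Kb = Kw, so Ka = Kw/Kb = 1.0 × 10⁻¹⁴ / 1.65e-07 = 6.06e-08.

K_a = 6.06e-08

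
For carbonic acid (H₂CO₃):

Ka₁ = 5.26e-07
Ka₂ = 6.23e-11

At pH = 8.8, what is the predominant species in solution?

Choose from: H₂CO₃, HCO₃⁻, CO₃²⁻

pKa₁ = 6.28, pKa₂ = 10.21. For a polyprotic acid the predominant species crosses at each pKa: below pKa_n the protonated form dominates, above it the deprotonated form does. At pH = 8.8, the predominant species is HCO₃⁻.

HCO₃⁻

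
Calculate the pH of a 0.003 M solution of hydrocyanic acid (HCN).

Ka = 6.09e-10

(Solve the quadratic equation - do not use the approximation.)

x² + Ka×x - Ka×C = 0. Using quadratic formula: [H⁺] = 1.3514e-06

pH = 5.87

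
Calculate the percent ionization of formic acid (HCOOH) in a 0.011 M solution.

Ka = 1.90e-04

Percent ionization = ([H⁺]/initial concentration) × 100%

Using Ka equilibrium: x² + Ka×x - Ka×C = 0. Solving: [H⁺] = 1.3538e-03. Percent = (1.3538e-03/0.011) × 100

Percent ionization = 12.3%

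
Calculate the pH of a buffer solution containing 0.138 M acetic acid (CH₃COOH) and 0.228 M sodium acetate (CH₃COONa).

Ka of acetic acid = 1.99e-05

pKa = -log(1.99e-05) = 4.70. pH = pKa + log([A⁻]/[HA]) = 4.70 + log(0.228/0.138)

pH = 4.92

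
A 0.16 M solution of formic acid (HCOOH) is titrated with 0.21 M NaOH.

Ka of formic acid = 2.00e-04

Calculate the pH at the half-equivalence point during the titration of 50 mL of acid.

At half-equivalence [HA] = [A⁻], so Henderson-Hasselbalch gives pH = pKa = -log(2.00e-04) = 3.70.

pH = pKa = 3.70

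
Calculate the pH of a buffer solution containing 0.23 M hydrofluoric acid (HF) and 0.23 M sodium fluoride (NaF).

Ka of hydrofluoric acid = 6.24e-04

pKa = -log(6.24e-04) = 3.20. pH = pKa + log([A⁻]/[HA]) = 3.20 + log(0.23/0.23)

pH = 3.20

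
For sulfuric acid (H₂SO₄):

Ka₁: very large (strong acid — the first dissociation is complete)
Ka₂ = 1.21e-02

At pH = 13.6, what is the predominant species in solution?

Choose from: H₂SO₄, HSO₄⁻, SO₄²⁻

The first dissociation is complete, so H₂SO₄ itself is never the predominant species in water; pKa₂ = -log(1.21e-02) = 1.92. For a polyprotic acid the predominant species crosses at each pKa: below pKa_n the protonated form dominates, above it the deprotonated form does. At pH = 13.6, the predominant species is SO₄²⁻.

SO₄²⁻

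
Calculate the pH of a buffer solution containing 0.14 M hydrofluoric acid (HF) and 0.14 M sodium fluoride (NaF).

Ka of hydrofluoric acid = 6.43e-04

pKa = -log(6.43e-04) = 3.19. pH = pKa + log([A⁻]/[HA]) = 3.19 + log(0.14/0.14)

pH = 3.19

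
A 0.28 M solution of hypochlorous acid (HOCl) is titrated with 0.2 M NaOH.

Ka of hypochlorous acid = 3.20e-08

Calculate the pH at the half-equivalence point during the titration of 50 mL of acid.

At half-equivalence [HA] = [A⁻], so Henderson-Hasselbalch gives pH = pKa = -log(3.20e-08) = 7.49.

pH = pKa = 7.49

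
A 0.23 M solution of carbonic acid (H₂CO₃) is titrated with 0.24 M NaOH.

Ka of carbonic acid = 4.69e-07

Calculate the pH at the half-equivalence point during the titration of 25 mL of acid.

At half-equivalence [HA] = [A⁻], so Henderson-Hasselbalch gives pH = pKa = -log(4.69e-07) = 6.33.

pH = pKa = 6.33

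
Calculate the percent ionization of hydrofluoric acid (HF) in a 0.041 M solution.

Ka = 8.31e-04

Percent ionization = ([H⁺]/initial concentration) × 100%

Using Ka equilibrium: x² + Ka×x - Ka×C = 0. Solving: [H⁺] = 5.4363e-03. Percent = (5.4363e-03/0.041) × 100

Percent ionization = 13.3%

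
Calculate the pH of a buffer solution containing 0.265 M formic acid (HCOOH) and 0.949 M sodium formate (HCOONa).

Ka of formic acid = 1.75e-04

pKa = -log(1.75e-04) = 3.76. pH = pKa + log([A⁻]/[HA]) = 3.76 + log(0.949/0.265)

pH = 4.31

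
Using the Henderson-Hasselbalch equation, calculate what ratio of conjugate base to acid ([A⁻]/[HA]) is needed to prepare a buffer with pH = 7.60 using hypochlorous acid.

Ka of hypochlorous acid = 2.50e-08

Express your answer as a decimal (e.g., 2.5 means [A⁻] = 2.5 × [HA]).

pKa = -log(2.50e-08) = 7.6021. pH = pKa + log([A⁻]/[HA]), so log([A⁻]/[HA]) = pH − pKa = 7.60 − 7.6021 = -0.0021. [A⁻]/[HA] = 10^(-0.0021) = 0.995

[A⁻]/[HA] = 0.995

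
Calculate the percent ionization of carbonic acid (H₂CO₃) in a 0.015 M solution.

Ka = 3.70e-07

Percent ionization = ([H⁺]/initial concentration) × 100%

Using Ka equilibrium: x² + Ka×x - Ka×C = 0. Solving: [H⁺] = 7.4314e-05. Percent = (7.4314e-05/0.015) × 100

Percent ionization = 0.495%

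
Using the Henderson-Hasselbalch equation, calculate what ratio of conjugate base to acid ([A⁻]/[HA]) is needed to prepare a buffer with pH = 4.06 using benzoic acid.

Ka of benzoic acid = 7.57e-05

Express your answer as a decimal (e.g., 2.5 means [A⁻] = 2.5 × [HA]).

pKa = -log(7.57e-05) = 4.1209. pH = pKa + log([A⁻]/[HA]), so log([A⁻]/[HA]) = pH − pKa = 4.06 − 4.1209 = -0.0609. [A⁻]/[HA] = 10^(-0.0609) = 0.869

[A⁻]/[HA] = 0.869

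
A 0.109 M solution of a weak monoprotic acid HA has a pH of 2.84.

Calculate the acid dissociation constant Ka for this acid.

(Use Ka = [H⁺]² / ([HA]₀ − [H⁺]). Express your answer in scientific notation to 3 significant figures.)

[H⁺] = 10^(−pH) = 10^(−2.84) = 1.445e-03 M. For HA ⇌ H⁺ + A⁻, Ka = [H⁺][A⁻]/[HA] = [H⁺]² / ([HA]₀ − [H⁺]) = (1.445e-03)² / (0.109 − 1.445e-03) = 1.94e-05.

K_a = 1.94e-05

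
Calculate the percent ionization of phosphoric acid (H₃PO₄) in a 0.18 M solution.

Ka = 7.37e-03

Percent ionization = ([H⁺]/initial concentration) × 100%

Using Ka equilibrium: x² + Ka×x - Ka×C = 0. Solving: [H⁺] = 3.2923e-02. Percent = (3.2923e-02/0.18) × 100

Percent ionization = 18.3%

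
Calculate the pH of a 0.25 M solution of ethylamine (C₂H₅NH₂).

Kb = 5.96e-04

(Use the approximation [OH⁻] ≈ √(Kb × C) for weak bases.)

[OH⁻] = √(Kb × C) = √(5.96e-04 × 0.25) = 1.2207e-02. pOH = 1.91, pH = 14 - pOH

pH = 12.09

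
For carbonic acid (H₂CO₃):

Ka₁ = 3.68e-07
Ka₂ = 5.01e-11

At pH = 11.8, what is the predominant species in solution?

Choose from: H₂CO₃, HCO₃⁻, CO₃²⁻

pKa₁ = 6.43, pKa₂ = 10.30. For a polyprotic acid the predominant species crosses at each pKa: below pKa_n the protonated form dominates, above it the deprotonated form does. At pH = 11.8, the predominant species is CO₃²⁻.

CO₃²⁻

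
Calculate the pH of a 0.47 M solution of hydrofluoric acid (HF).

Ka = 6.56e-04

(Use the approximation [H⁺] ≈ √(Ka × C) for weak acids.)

[H⁺] = √(Ka × C) = √(6.56e-04 × 0.47) = 1.7559e-02. pH = -log(1.7559e-02)

pH = 1.76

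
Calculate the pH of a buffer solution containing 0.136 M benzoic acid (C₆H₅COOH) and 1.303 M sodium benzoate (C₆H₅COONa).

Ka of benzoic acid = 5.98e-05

pKa = -log(5.98e-05) = 4.22. pH = pKa + log([A⁻]/[HA]) = 4.22 + log(1.303/0.136)

pH = 5.20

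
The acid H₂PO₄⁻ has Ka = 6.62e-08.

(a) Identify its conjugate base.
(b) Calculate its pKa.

(a) The conjugate base is formed by removing one H⁺ from H₂PO₄⁻, giving HPO₄²⁻. (b) pKa = -log(Ka) = -log(6.62e-08) = 7.18.

Conjugate base: HPO₄²⁻; pK_a = 7.18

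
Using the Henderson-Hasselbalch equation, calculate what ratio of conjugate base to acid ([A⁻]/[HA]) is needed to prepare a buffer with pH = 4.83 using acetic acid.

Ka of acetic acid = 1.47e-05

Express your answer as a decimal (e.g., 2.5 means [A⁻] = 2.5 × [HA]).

pKa = -log(1.47e-05) = 4.8327. pH = pKa + log([A⁻]/[HA]), so log([A⁻]/[HA]) = pH − pKa = 4.83 − 4.8327 = -0.0027. [A⁻]/[HA] = 10^(-0.0027) = 0.994

[A⁻]/[HA] = 0.994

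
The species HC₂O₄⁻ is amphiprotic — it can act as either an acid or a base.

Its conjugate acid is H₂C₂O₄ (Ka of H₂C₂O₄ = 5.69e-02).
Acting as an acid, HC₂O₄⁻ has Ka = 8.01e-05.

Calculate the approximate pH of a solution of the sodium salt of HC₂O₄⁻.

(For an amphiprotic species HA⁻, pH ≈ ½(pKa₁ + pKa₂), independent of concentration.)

pKa₁ = -log(5.69e-02) = 1.24; pKa₂ = -log(8.01e-05) = 4.10. For an amphiprotic species, pH ≈ ½(pKa₁ + pKa₂) = ½(1.24 + 4.10) = 2.67.

pH = 2.67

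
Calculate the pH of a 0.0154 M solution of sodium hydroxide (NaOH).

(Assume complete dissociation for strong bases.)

[OH⁻] = 0.0154 M for strong base. pOH = -log[OH⁻] = 1.81, pH = 14 - pOH

pH = 12.19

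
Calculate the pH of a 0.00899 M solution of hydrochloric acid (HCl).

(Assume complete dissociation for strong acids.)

[H⁺] = 0.00899 M for strong acid. pH = -log[H⁺] = -log(0.00899)

pH = 2.05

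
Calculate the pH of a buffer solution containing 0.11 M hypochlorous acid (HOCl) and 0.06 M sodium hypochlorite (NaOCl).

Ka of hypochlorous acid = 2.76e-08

pKa = -log(2.76e-08) = 7.56. pH = pKa + log([A⁻]/[HA]) = 7.56 + log(0.06/0.11)

pH = 7.30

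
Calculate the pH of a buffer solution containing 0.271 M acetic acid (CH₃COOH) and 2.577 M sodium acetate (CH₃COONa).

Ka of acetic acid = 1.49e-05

pKa = -log(1.49e-05) = 4.83. pH = pKa + log([A⁻]/[HA]) = 4.83 + log(2.577/0.271)

pH = 5.80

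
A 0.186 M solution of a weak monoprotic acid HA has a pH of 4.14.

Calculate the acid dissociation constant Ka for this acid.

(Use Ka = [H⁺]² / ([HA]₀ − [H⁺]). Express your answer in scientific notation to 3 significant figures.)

[H⁺] = 10^(−pH) = 10^(−4.14) = 7.244e-05 M. For HA ⇌ H⁺ + A⁻, Ka = [H⁺][A⁻]/[HA] = [H⁺]² / ([HA]₀ − [H⁺]) = (7.244e-05)² / (0.186 − 7.244e-05) = 2.82e-08.

K_a = 2.82e-08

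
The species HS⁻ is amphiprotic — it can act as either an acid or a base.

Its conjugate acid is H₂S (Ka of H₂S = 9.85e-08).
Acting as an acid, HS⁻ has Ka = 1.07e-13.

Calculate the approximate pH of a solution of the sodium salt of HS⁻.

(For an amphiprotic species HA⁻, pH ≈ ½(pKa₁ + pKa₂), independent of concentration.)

pKa₁ = -log(9.85e-08) = 7.01; pKa₂ = -log(1.07e-13) = 12.97. For an amphiprotic species, pH ≈ ½(pKa₁ + pKa₂) = ½(7.01 + 12.97) = 9.99.

pH = 9.99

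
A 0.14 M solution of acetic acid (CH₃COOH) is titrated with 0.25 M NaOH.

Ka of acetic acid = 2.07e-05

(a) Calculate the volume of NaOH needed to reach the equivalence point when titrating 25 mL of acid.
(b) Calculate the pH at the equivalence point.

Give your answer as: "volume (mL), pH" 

moles acid = 0.14 × 25/1000 = 0.0035 mol; V_base = moles/0.25 × 1000 = 14.0 mL. At equivalence only the conjugate base is present: [A⁻] = 0.0035/0.039 = 8.9744e-02 M. Kb = Kw/Ka = 4.83e-10; [OH⁻] = √(Kb × [A⁻]) = 6.5844e-06; pOH = 5.18; pH = 14 - pOH = 8.82.

V = 14.0 mL, pH = 8.82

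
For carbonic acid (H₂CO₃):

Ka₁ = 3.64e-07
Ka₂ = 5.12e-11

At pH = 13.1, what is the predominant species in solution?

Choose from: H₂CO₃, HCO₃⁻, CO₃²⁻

pKa₁ = 6.44, pKa₂ = 10.29. For a polyprotic acid the predominant species crosses at each pKa: below pKa_n the protonated form dominates, above it the deprotonated form does. At pH = 13.1, the predominant species is CO₃²⁻.

CO₃²⁻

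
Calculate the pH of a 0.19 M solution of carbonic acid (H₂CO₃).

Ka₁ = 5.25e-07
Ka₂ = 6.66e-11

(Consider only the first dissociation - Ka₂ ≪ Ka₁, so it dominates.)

First dissociation dominates. From Ka₁ = [H⁺][HA⁻]/[H₂A], x² + Ka₁·x − Ka₁·C = 0 with C = 0.19 M and Ka₁ = 5.25e-07. Solving: [H⁺] = (−Ka₁ + √(Ka₁² + 4·Ka₁·C)) / 2 = 3.1557e-04 M. pH = -log(3.1557e-04) = 3.50.

pH = 3.50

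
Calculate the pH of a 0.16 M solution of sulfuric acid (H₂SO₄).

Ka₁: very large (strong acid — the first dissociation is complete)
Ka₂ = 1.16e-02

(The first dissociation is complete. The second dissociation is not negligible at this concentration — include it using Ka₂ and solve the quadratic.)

First dissociation is complete: [H⁺]₀ = [HSO₄⁻]₀ = C = 0.16 M. Second dissociation HSO₄⁻ ⇌ H⁺ + SO₄²⁻: let x = [SO₄²⁻]. Ka₂ = (C + x)·x / (C − x) = 1.16e-02 → x² + (C + Ka₂)·x − Ka₂·C = 0 → x² + 0.17160·x − 1.856e-03 = 0. x = (−0.17160 + √(0.17160² + 4 × 1.856e-03)) / 2 = 1.0209e-02 M. [H⁺] = C + x = 0.16 + 1.0209e-02 = 1.7021e-01 M. pH = -log(1.7021e-01) = 0.77.

pH = 0.77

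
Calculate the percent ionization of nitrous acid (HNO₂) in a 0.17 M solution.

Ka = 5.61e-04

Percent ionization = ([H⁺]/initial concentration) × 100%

Using Ka equilibrium: x² + Ka×x - Ka×C = 0. Solving: [H⁺] = 9.4893e-03. Percent = (9.4893e-03/0.17) × 100

Percent ionization = 5.58%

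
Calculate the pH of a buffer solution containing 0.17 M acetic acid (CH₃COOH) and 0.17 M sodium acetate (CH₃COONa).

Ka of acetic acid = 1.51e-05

pKa = -log(1.51e-05) = 4.82. pH = pKa + log([A⁻]/[HA]) = 4.82 + log(0.17/0.17)

pH = 4.82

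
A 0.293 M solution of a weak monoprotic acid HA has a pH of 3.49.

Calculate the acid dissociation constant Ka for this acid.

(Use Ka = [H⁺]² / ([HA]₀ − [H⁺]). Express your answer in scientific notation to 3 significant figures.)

[H⁺] = 10^(−pH) = 10^(−3.49) = 3.236e-04 M. For HA ⇌ H⁺ + A⁻, Ka = [H⁺][A⁻]/[HA] = [H⁺]² / ([HA]₀ − [H⁺]) = (3.236e-04)² / (0.293 − 3.236e-04) = 3.58e-07.

K_a = 3.58e-07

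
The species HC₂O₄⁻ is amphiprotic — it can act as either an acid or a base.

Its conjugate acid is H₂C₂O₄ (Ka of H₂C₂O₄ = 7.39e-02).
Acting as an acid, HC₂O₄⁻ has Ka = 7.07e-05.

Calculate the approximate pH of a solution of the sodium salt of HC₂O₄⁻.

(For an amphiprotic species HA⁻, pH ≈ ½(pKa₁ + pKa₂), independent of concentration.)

pKa₁ = -log(7.39e-02) = 1.13; pKa₂ = -log(7.07e-05) = 4.15. For an amphiprotic species, pH ≈ ½(pKa₁ + pKa₂) = ½(1.13 + 4.15) = 2.64.

pH = 2.64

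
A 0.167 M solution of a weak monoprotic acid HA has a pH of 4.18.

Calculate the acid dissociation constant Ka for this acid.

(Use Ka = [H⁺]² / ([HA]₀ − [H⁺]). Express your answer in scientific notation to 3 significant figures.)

[H⁺] = 10^(−pH) = 10^(−4.18) = 6.607e-05 M. For HA ⇌ H⁺ + A⁻, Ka = [H⁺][A⁻]/[HA] = [H⁺]² / ([HA]₀ − [H⁺]) = (6.607e-05)² / (0.167 − 6.607e-05) = 2.61e-08.

K_a = 2.61e-08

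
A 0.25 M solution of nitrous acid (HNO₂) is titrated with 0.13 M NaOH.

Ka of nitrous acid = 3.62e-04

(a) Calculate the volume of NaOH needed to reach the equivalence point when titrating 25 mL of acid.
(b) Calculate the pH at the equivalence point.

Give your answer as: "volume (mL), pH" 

moles acid = 0.25 × 25/1000 = 0.00625 mol; V_base = moles/0.13 × 1000 = 48.1 mL. At equivalence only the conjugate base is present: [A⁻] = 0.00625/0.073 = 8.5526e-02 M. Kb = Kw/Ka = 2.76e-11; [OH⁻] = √(Kb × [A⁻]) = 1.5371e-06; pOH = 5.81; pH = 14 - pOH = 8.19.

V = 48.1 mL, pH = 8.19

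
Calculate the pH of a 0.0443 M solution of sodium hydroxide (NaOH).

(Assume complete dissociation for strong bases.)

[OH⁻] = 0.0443 M for strong base. pOH = -log[OH⁻] = 1.35, pH = 14 - pOH

pH = 12.65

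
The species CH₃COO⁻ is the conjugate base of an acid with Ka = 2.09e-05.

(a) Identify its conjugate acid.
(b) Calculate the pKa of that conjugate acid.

(a) The conjugate acid is formed by adding one H⁺ to CH₃COO⁻, giving CH₃COOH. (b) pKa = -log(Ka) = -log(2.09e-05) = 4.68.

Conjugate acid: CH₃COOH; pK_a = 4.68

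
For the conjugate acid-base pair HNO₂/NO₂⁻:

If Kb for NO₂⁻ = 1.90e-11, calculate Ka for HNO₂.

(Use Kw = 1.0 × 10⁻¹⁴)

For a conjugate pair Ka × Kb = Kw, so Ka = Kw/Kb = 1.0 × 10⁻¹⁴ / 1.90e-11 = 5.26e-04.

K_a = 5.26e-04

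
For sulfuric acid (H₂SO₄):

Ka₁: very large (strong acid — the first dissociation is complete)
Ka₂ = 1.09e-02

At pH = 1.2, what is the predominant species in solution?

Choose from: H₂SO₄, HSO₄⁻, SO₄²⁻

The first dissociation is complete, so H₂SO₄ itself is never the predominant species in water; pKa₂ = -log(1.09e-02) = 1.96. For a polyprotic acid the predominant species crosses at each pKa: below pKa_n the protonated form dominates, above it the deprotonated form does. At pH = 1.2, the predominant species is HSO₄⁻.

HSO₄⁻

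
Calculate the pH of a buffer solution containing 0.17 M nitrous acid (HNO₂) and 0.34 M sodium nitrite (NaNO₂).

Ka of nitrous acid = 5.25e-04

pKa = -log(5.25e-04) = 3.28. pH = pKa + log([A⁻]/[HA]) = 3.28 + log(0.34/0.17)

pH = 3.58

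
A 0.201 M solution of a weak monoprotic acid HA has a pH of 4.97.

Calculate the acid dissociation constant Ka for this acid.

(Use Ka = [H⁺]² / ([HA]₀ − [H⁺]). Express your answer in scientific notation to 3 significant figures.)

[H⁺] = 10^(−pH) = 10^(−4.97) = 1.072e-05 M. For HA ⇌ H⁺ + A⁻, Ka = [H⁺][A⁻]/[HA] = [H⁺]² / ([HA]₀ − [H⁺]) = (1.072e-05)² / (0.201 − 1.072e-05) = 5.71e-10.

K_a = 5.71e-10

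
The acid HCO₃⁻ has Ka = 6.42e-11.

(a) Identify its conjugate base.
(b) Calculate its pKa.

(a) The conjugate base is formed by removing one H⁺ from HCO₃⁻, giving CO₃²⁻. (b) pKa = -log(Ka) = -log(6.42e-11) = 10.19.

Conjugate base: CO₃²⁻; pK_a = 10.19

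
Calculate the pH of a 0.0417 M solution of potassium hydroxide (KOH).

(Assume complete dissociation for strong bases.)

[OH⁻] = 0.0417 M for strong base. pOH = -log[OH⁻] = 1.38, pH = 14 - pOH

pH = 12.62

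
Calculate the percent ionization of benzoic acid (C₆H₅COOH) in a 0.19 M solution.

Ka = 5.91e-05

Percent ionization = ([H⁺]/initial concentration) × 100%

Using Ka equilibrium: x² + Ka×x - Ka×C = 0. Solving: [H⁺] = 3.3216e-03. Percent = (3.3216e-03/0.19) × 100

Percent ionization = 1.75%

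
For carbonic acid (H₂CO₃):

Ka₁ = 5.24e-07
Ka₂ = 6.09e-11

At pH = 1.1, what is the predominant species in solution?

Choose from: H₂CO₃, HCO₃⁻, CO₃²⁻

pKa₁ = 6.28, pKa₂ = 10.22. For a polyprotic acid the predominant species crosses at each pKa: below pKa_n the protonated form dominates, above it the deprotonated form does. At pH = 1.1, the predominant species is H₂CO₃.

H₂CO₃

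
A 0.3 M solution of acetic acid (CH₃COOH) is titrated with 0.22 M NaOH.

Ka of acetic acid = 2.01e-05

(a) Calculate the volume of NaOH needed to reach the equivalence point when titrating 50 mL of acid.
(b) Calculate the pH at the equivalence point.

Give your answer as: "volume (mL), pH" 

moles acid = 0.3 × 50/1000 = 0.015 mol; V_base = moles/0.22 × 1000 = 68.2 mL. At equivalence only the conjugate base is present: [A⁻] = 0.015/0.118 = 1.2692e-01 M. Kb = Kw/Ka = 4.98e-10; [OH⁻] = √(Kb × [A⁻]) = 7.9464e-06; pOH = 5.10; pH = 14 - pOH = 8.90.

V = 68.2 mL, pH = 8.90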